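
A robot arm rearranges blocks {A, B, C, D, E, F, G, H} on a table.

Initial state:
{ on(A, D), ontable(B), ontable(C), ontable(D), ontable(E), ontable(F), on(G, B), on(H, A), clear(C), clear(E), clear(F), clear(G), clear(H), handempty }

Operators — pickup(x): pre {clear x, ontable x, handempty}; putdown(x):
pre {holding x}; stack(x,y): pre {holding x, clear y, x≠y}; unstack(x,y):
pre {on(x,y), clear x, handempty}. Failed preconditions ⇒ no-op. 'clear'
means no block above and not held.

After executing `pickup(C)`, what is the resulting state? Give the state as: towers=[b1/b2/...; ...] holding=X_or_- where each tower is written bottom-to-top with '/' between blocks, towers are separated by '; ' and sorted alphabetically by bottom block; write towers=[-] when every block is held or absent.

towers=[B/G; D/A/H; E; F] holding=C

before: towers=[B/G; C; D/A/H; E; F] holding=-
pre[pickup(C)]: clear(C) ok, ontable(C) ok, handempty ok
all met → apply pickup(C)
after:  towers=[B/G; D/A/H; E; F] holding=C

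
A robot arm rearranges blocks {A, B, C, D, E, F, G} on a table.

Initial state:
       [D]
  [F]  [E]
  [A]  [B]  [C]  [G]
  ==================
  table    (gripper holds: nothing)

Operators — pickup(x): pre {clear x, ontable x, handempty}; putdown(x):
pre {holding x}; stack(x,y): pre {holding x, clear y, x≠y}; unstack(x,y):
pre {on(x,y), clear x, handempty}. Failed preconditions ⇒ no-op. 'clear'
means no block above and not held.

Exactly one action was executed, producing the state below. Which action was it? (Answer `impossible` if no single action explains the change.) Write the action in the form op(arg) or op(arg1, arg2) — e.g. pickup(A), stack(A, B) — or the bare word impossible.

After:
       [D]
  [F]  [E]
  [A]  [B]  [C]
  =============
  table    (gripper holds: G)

pickup(G)

target: towers=[A/F; B/E/D; C] holding=G
     unstack(F, A) → towers=[A; B/E/D; C; G] holding=F
         pickup(G) → towers=[A/F; B/E/D; C] holding=G  ← match
     unstack(D, E) → towers=[A/F; B/E; C; G] holding=D
         pickup(C) → towers=[A/F; B/E/D; G] holding=C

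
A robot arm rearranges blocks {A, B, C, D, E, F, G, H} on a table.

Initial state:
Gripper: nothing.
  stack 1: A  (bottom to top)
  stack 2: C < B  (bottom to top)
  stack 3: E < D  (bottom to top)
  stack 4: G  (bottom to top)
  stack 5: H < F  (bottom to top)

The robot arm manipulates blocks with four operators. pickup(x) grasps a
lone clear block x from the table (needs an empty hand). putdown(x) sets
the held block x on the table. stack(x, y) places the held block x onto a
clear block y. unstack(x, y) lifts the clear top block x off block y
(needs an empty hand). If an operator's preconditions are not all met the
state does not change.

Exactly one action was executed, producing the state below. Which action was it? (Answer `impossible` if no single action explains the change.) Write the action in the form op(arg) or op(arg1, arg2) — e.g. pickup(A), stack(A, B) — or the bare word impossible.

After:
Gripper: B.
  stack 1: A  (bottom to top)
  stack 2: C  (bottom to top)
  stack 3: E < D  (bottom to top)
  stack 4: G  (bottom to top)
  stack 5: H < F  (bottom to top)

unstack(B, C)

target: towers=[A; C; E/D; G; H/F] holding=B
         pickup(G) → towers=[A; C/B; E/D; H/F] holding=G
         pickup(A) → towers=[C/B; E/D; G; H/F] holding=A
     unstack(B, C) → towers=[A; C; E/D; G; H/F] holding=B  ← match
     unstack(F, H) → towers=[A; C/B; E/D; G; H] holding=F
     unstack(D, E) → towers=[A; C/B; E; G; H/F] holding=D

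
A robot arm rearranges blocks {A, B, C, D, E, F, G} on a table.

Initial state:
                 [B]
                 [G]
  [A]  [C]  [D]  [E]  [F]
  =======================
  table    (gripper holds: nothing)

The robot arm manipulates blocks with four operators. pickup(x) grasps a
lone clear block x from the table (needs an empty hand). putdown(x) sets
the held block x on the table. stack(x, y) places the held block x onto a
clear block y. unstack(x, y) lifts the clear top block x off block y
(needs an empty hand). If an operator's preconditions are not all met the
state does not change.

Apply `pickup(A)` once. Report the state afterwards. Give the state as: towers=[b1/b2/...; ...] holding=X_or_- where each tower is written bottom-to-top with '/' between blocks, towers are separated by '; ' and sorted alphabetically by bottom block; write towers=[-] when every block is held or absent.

towers=[C; D; E/G/B; F] holding=A

before: towers=[A; C; D; E/G/B; F] holding=-
pre[pickup(A)]: clear(A) yes, ontable(A) yes, handempty yes
all met → apply pickup(A)
after:  towers=[C; D; E/G/B; F] holding=A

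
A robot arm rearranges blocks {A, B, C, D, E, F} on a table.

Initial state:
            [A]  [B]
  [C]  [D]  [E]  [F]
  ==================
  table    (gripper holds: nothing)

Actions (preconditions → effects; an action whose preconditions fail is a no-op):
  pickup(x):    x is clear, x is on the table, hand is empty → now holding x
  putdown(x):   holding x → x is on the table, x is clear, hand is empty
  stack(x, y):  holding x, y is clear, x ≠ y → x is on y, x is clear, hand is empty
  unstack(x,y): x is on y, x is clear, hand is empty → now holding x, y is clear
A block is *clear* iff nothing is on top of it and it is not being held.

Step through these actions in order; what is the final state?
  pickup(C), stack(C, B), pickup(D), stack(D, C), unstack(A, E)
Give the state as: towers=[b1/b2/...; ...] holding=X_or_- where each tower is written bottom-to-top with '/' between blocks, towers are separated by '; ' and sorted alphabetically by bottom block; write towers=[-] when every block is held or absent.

towers=[E; F/B/C/D] holding=A

step 1 (pickup(C)): towers=[D; E/A; F/B] holding=C
step 2 (stack(C, B)): towers=[D; E/A; F/B/C] holding=-
step 3 (pickup(D)): towers=[E/A; F/B/C] holding=D
step 4 (stack(D, C)): towers=[E/A; F/B/C/D] holding=-
step 5 (unstack(A, E)): towers=[E; F/B/C/D] holding=A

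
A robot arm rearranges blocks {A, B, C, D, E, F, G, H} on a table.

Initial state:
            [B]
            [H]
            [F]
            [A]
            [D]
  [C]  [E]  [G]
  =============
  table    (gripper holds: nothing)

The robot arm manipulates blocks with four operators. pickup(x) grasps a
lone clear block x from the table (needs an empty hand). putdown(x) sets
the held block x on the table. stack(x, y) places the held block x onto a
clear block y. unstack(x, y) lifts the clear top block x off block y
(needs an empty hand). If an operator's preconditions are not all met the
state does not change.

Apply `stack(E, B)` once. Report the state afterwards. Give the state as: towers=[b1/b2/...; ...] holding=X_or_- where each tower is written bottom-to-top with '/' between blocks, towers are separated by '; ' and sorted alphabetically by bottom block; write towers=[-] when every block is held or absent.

before: towers=[C; E; G/D/A/F/H/B] holding=-
pre[stack(E, B)]: holding(E) fail, clear(B) ok, E≠B ok
holding(E) unmet → stack(E, B) is a no-op
after:  towers=[C; E; G/D/A/F/H/B] holding=-

towers=[C; E; G/D/A/F/H/B] holding=-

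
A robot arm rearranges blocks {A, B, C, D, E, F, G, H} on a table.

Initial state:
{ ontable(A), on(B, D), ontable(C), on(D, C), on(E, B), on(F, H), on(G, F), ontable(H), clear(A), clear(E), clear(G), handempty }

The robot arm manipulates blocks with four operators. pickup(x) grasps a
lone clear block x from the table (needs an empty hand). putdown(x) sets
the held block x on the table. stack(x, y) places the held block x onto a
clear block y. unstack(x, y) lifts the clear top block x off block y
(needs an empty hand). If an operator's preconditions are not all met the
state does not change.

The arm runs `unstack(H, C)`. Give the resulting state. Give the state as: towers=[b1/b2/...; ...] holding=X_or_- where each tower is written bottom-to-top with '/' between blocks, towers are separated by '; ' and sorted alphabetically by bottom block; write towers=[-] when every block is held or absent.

before: towers=[A; C/D/B/E; H/F/G] holding=-
pre[unstack(H, C)]: on(H,C) ✗, clear(H) ✗, handempty ✓
on(H,C), clear(H) unmet → unstack(H, C) is a no-op
after:  towers=[A; C/D/B/E; H/F/G] holding=-

towers=[A; C/D/B/E; H/F/G] holding=-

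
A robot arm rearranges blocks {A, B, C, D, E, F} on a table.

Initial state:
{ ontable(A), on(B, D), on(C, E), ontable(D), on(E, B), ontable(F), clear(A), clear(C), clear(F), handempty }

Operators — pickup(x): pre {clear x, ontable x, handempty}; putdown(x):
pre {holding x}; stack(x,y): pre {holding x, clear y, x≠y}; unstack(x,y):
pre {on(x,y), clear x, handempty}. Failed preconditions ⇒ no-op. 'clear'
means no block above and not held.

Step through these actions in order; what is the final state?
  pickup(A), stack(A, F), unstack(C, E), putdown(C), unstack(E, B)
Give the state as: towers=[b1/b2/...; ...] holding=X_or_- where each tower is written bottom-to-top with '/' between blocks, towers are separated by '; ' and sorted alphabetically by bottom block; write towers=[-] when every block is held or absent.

step 1 (pickup(A)): towers=[D/B/E/C; F] holding=A
step 2 (stack(A, F)): towers=[D/B/E/C; F/A] holding=-
step 3 (unstack(C, E)): towers=[D/B/E; F/A] holding=C
step 4 (putdown(C)): towers=[C; D/B/E; F/A] holding=-
step 5 (unstack(E, B)): towers=[C; D/B; F/A] holding=E

towers=[C; D/B; F/A] holding=E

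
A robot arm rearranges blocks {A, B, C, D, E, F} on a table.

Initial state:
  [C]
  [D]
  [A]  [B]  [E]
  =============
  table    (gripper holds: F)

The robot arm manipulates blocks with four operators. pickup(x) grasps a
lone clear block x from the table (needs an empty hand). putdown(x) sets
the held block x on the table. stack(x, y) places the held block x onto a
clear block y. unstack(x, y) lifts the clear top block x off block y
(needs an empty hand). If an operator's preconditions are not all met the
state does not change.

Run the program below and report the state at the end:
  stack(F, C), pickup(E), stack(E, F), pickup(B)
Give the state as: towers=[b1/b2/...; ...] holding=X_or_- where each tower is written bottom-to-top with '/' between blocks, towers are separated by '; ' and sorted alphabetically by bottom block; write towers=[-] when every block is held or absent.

step 1 (stack(F, C)): towers=[A/D/C/F; B; E] holding=-
step 2 (pickup(E)): towers=[A/D/C/F; B] holding=E
step 3 (stack(E, F)): towers=[A/D/C/F/E; B] holding=-
step 4 (pickup(B)): towers=[A/D/C/F/E] holding=B

towers=[A/D/C/F/E] holding=B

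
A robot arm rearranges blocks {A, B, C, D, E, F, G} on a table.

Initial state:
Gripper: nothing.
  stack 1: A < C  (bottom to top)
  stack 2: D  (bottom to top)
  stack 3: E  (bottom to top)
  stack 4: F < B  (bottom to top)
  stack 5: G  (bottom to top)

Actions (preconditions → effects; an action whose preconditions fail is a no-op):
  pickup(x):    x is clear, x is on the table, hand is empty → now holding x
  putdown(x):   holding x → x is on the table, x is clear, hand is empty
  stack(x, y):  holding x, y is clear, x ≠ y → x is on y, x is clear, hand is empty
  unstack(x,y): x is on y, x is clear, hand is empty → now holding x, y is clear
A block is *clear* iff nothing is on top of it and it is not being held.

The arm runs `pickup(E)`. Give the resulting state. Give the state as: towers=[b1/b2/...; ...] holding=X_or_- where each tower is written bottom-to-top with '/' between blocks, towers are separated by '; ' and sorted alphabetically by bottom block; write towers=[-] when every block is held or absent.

before: towers=[A/C; D; E; F/B; G] holding=-
pre[pickup(E)]: clear(E) yes, ontable(E) yes, handempty yes
all met → apply pickup(E)
after:  towers=[A/C; D; F/B; G] holding=E

towers=[A/C; D; F/B; G] holding=E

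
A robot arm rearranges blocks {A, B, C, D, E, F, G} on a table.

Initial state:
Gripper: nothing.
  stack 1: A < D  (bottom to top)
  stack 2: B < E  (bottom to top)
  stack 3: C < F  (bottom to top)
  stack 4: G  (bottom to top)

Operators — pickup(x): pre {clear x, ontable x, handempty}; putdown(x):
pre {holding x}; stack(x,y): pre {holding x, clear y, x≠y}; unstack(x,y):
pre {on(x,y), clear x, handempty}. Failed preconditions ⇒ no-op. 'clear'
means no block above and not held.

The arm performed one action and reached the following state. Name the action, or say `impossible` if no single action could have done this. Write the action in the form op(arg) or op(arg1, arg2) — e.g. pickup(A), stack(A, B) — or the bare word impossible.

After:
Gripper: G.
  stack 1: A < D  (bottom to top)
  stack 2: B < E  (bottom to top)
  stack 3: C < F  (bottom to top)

target: towers=[A/D; B/E; C/F] holding=G
     unstack(F, C) → towers=[A/D; B/E; C; G] holding=F
         pickup(G) → towers=[A/D; B/E; C/F] holding=G  ← match
     unstack(D, A) → towers=[A; B/E; C/F; G] holding=D
     unstack(E, B) → towers=[A/D; B; C/F; G] holding=E

pickup(G)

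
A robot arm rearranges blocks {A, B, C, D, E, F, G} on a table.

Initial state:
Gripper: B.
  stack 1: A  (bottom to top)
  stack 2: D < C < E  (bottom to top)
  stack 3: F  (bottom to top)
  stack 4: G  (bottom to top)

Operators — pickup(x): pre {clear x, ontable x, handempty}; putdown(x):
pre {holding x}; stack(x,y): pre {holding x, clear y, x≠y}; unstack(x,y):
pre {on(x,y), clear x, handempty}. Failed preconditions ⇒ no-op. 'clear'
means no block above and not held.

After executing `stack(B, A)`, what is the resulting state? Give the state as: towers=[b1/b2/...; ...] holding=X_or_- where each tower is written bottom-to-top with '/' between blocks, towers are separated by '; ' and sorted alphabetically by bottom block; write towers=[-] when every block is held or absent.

before: towers=[A; D/C/E; F; G] holding=B
pre[stack(B, A)]: holding(B) ✓, clear(A) ✓, B≠A ✓
all met → apply stack(B, A)
after:  towers=[A/B; D/C/E; F; G] holding=-

towers=[A/B; D/C/E; F; G] holding=-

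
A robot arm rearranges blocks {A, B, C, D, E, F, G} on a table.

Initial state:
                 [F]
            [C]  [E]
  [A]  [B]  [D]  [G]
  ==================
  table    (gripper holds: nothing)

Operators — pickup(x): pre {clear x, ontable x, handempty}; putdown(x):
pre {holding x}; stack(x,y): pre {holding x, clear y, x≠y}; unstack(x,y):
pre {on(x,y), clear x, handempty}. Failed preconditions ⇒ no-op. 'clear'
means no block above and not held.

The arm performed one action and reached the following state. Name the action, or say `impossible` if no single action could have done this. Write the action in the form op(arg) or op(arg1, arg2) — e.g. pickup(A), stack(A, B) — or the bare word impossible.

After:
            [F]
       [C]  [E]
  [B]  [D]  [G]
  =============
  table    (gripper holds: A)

target: towers=[B; D/C; G/E/F] holding=A
         pickup(B) → towers=[A; D/C; G/E/F] holding=B
     unstack(F, E) → towers=[A; B; D/C; G/E] holding=F
         pickup(A) → towers=[B; D/C; G/E/F] holding=A  ← match
     unstack(C, D) → towers=[A; B; D; G/E/F] holding=C

pickup(A)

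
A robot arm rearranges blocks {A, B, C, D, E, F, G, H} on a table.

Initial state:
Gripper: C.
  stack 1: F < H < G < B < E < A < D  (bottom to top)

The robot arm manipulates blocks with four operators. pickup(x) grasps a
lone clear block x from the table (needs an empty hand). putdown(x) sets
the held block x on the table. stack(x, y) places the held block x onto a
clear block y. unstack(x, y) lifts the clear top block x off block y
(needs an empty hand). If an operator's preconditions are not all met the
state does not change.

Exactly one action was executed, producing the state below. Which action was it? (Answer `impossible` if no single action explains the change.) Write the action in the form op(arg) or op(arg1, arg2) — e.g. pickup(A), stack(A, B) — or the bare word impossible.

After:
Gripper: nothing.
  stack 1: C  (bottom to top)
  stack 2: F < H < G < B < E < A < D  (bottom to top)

target: towers=[C; F/H/G/B/E/A/D] holding=-
        putdown(C) → towers=[C; F/H/G/B/E/A/D] holding=-  ← match
       stack(C, D) → towers=[F/H/G/B/E/A/D/C] holding=-

putdown(C)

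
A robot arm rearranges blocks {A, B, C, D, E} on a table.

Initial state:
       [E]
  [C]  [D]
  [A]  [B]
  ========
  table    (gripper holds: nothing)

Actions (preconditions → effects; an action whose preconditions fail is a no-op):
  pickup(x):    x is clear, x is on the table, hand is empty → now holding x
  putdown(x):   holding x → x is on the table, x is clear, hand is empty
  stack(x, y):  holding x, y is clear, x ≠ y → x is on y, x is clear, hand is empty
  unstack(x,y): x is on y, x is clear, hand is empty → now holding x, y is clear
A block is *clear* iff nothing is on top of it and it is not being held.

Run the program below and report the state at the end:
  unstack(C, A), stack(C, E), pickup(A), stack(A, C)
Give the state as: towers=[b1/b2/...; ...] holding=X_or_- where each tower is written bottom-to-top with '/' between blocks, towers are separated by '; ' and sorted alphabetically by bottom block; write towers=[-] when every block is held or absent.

step 1 (unstack(C, A)): towers=[A; B/D/E] holding=C
step 2 (stack(C, E)): towers=[A; B/D/E/C] holding=-
step 3 (pickup(A)): towers=[B/D/E/C] holding=A
step 4 (stack(A, C)): towers=[B/D/E/C/A] holding=-

towers=[B/D/E/C/A] holding=-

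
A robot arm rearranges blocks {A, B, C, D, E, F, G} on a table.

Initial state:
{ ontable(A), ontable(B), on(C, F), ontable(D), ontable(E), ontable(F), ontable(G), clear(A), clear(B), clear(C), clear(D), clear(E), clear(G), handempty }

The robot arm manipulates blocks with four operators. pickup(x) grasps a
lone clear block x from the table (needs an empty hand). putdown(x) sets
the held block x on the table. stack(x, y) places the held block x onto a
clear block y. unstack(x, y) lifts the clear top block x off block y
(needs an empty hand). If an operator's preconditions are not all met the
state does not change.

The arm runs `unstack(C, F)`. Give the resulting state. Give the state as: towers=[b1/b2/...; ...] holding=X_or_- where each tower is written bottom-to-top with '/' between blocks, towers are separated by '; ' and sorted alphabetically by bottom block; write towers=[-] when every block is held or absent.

towers=[A; B; D; E; F; G] holding=C

before: towers=[A; B; D; E; F/C; G] holding=-
pre[unstack(C, F)]: on(C,F) yes, clear(C) yes, handempty yes
all met → apply unstack(C, F)
after:  towers=[A; B; D; E; F; G] holding=C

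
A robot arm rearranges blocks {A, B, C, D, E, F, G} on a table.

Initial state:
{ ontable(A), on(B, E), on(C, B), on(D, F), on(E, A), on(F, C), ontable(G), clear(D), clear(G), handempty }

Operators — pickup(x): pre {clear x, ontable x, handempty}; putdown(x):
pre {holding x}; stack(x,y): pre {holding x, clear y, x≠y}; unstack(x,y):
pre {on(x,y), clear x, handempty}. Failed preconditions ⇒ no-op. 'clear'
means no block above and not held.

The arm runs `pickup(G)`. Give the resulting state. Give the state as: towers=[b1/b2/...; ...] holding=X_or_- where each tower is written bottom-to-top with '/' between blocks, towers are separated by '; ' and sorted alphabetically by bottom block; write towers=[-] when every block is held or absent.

towers=[A/E/B/C/F/D] holding=G

before: towers=[A/E/B/C/F/D; G] holding=-
pre[pickup(G)]: clear(G) yes, ontable(G) yes, handempty yes
all met → apply pickup(G)
after:  towers=[A/E/B/C/F/D] holding=G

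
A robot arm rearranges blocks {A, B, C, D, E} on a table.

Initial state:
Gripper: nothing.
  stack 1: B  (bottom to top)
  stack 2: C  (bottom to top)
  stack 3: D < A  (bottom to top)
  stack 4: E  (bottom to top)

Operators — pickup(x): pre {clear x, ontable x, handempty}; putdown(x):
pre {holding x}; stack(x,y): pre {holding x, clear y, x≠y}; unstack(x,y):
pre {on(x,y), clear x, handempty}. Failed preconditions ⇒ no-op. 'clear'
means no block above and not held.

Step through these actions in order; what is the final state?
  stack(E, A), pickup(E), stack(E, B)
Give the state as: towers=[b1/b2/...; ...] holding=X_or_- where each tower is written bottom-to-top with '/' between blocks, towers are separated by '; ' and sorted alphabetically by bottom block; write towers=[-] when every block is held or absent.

towers=[B/E; C; D/A] holding=-

step 1 (stack(E, A)) [no-op]: towers=[B; C; D/A; E] holding=-
step 2 (pickup(E)): towers=[B; C; D/A] holding=E
step 3 (stack(E, B)): towers=[B/E; C; D/A] holding=-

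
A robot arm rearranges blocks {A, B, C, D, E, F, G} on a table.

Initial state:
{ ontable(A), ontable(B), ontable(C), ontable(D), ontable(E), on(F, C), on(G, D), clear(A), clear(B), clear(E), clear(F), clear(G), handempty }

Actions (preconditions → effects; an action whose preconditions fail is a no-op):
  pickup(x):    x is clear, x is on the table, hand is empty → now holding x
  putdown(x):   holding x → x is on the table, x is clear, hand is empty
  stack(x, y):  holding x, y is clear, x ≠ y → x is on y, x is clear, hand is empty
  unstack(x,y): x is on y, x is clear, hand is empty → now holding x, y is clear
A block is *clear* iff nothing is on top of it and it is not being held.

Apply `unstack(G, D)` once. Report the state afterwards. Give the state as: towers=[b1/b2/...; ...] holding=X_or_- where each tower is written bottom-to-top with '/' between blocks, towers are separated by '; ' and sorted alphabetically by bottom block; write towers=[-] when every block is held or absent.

towers=[A; B; C/F; D; E] holding=G

before: towers=[A; B; C/F; D/G; E] holding=-
pre[unstack(G, D)]: on(G,D) ok, clear(G) ok, handempty ok
all met → apply unstack(G, D)
after:  towers=[A; B; C/F; D; E] holding=G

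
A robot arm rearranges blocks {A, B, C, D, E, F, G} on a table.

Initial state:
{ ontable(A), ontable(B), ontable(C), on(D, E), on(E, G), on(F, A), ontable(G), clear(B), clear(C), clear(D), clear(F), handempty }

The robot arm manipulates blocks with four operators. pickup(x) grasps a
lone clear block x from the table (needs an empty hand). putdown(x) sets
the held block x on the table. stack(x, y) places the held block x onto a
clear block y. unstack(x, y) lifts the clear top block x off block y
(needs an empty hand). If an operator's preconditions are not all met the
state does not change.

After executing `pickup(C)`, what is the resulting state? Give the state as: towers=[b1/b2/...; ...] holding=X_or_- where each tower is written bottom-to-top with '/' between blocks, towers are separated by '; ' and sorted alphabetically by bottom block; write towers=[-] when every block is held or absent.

before: towers=[A/F; B; C; G/E/D] holding=-
pre[pickup(C)]: clear(C) yes, ontable(C) yes, handempty yes
all met → apply pickup(C)
after:  towers=[A/F; B; G/E/D] holding=C

towers=[A/F; B; G/E/D] holding=C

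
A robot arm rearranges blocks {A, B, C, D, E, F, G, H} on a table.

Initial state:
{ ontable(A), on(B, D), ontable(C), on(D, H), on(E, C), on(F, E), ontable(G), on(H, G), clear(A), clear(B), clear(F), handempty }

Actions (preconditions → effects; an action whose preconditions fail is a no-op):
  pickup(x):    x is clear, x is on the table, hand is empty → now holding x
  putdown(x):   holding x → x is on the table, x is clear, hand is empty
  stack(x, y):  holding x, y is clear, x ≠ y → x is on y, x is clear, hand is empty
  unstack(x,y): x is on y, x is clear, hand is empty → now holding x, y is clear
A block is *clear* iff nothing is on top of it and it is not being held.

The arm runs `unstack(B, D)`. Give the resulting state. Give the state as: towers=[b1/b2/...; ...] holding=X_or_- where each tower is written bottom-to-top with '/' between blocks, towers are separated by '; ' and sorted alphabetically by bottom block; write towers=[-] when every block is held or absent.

towers=[A; C/E/F; G/H/D] holding=B

before: towers=[A; C/E/F; G/H/D/B] holding=-
pre[unstack(B, D)]: on(B,D) ok, clear(B) ok, handempty ok
all met → apply unstack(B, D)
after:  towers=[A; C/E/F; G/H/D] holding=B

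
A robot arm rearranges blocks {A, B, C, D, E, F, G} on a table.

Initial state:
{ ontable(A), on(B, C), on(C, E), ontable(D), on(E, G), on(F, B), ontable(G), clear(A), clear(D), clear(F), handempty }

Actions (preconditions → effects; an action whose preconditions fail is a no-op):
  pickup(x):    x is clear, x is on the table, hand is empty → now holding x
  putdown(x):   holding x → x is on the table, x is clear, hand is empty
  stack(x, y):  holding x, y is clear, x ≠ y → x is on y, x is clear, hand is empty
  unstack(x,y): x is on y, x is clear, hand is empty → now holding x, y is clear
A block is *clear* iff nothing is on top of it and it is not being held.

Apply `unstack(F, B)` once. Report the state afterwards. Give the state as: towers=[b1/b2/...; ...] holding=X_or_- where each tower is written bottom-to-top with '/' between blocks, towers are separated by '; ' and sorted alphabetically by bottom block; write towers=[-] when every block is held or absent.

before: towers=[A; D; G/E/C/B/F] holding=-
pre[unstack(F, B)]: on(F,B) ok, clear(F) ok, handempty ok
all met → apply unstack(F, B)
after:  towers=[A; D; G/E/C/B] holding=F

towers=[A; D; G/E/C/B] holding=F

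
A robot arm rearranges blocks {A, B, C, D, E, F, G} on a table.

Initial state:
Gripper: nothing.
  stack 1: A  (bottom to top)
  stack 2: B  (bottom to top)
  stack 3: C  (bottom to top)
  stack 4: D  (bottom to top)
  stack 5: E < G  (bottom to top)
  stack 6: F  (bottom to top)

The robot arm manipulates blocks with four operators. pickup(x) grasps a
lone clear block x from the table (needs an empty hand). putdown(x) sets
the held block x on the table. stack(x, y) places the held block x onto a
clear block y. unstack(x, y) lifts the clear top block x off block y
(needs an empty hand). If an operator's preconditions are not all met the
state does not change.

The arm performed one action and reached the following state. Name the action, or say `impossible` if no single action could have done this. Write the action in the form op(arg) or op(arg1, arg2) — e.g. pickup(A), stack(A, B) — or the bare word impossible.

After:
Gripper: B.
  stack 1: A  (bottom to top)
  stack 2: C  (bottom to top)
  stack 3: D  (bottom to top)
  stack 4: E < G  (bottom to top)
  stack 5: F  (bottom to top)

target: towers=[A; C; D; E/G; F] holding=B
         pickup(B) → towers=[A; C; D; E/G; F] holding=B  ← match
         pickup(F) → towers=[A; B; C; D; E/G] holding=F
     unstack(G, E) → towers=[A; B; C; D; E; F] holding=G
         pickup(D) → towers=[A; B; C; E/G; F] holding=D
         pickup(A) → towers=[B; C; D; E/G; F] holding=A
         pickup(C) → towers=[A; B; D; E/G; F] holding=C

pickup(B)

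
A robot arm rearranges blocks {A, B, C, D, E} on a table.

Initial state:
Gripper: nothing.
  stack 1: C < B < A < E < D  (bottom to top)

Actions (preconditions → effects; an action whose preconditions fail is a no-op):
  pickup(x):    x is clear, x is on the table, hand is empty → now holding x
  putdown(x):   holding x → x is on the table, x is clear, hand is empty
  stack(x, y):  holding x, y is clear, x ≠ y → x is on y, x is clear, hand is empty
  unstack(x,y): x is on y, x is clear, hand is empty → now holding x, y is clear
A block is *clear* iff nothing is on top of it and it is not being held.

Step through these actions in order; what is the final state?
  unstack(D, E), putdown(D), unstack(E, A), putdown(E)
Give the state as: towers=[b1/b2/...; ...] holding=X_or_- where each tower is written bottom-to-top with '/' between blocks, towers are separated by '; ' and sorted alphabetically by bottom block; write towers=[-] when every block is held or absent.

step 1 (unstack(D, E)): towers=[C/B/A/E] holding=D
step 2 (putdown(D)): towers=[C/B/A/E; D] holding=-
step 3 (unstack(E, A)): towers=[C/B/A; D] holding=E
step 4 (putdown(E)): towers=[C/B/A; D; E] holding=-

towers=[C/B/A; D; E] holding=-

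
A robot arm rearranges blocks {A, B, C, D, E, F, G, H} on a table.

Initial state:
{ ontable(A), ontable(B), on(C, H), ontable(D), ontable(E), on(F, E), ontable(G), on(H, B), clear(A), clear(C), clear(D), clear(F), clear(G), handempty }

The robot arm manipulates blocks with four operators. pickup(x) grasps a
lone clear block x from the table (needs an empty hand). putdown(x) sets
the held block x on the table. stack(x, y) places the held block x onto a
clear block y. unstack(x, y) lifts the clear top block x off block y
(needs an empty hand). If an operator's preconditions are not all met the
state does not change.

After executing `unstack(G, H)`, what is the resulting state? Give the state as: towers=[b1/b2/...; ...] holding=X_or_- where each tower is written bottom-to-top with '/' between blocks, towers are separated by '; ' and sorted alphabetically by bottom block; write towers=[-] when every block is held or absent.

towers=[A; B/H/C; D; E/F; G] holding=-

before: towers=[A; B/H/C; D; E/F; G] holding=-
pre[unstack(G, H)]: on(G,H) fail, clear(G) ok, handempty ok
on(G,H) unmet → unstack(G, H) is a no-op
after:  towers=[A; B/H/C; D; E/F; G] holding=-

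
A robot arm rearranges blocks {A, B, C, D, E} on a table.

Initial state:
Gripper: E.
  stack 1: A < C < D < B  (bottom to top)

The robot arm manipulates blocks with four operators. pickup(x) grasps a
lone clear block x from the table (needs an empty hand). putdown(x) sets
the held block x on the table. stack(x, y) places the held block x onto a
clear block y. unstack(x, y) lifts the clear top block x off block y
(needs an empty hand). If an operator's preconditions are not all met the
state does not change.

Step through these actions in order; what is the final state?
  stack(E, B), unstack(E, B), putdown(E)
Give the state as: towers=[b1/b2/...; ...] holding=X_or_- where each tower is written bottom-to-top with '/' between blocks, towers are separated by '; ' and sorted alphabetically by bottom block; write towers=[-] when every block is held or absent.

towers=[A/C/D/B; E] holding=-

step 1 (stack(E, B)): towers=[A/C/D/B/E] holding=-
step 2 (unstack(E, B)): towers=[A/C/D/B] holding=E
step 3 (putdown(E)): towers=[A/C/D/B; E] holding=-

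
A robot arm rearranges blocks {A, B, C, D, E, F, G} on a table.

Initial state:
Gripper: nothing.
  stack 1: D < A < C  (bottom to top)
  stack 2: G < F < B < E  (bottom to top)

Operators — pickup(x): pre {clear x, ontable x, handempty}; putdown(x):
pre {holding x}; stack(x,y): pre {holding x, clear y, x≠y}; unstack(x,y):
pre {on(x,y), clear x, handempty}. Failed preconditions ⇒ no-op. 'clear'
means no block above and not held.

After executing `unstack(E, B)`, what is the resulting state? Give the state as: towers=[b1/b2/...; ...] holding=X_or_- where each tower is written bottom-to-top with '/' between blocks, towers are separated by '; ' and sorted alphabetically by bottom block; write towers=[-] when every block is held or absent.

towers=[D/A/C; G/F/B] holding=E

before: towers=[D/A/C; G/F/B/E] holding=-
pre[unstack(E, B)]: on(E,B) ok, clear(E) ok, handempty ok
all met → apply unstack(E, B)
after:  towers=[D/A/C; G/F/B] holding=E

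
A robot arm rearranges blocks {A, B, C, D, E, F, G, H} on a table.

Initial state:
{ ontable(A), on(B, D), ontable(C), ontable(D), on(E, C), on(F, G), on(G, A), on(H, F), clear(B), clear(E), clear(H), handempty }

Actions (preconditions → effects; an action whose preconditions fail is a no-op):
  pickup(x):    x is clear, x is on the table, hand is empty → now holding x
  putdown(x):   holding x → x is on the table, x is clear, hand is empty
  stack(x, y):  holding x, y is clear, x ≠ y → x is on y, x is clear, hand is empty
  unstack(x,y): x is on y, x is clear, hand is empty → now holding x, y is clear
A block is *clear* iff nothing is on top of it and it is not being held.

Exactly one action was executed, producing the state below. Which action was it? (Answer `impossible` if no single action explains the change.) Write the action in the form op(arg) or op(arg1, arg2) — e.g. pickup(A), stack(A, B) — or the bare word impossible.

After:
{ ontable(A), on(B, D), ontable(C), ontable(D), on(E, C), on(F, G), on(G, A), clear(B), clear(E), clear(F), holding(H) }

unstack(H, F)

target: towers=[A/G/F; C/E; D/B] holding=H
     unstack(E, C) → towers=[A/G/F/H; C; D/B] holding=E
     unstack(H, F) → towers=[A/G/F; C/E; D/B] holding=H  ← match
     unstack(B, D) → towers=[A/G/F/H; C/E; D] holding=B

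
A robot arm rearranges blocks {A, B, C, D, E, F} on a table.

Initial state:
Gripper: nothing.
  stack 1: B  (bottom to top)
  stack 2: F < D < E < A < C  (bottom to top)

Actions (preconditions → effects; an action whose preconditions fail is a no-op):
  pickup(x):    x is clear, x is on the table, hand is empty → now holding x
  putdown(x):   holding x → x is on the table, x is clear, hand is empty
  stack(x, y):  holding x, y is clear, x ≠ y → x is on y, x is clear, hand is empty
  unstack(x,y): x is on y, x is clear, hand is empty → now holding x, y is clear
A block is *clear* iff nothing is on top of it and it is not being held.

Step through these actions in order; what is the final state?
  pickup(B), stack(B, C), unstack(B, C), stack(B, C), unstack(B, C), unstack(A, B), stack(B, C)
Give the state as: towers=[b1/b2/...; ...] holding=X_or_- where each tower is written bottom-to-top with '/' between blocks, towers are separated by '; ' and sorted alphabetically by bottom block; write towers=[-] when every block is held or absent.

towers=[F/D/E/A/C/B] holding=-

step 1 (pickup(B)): towers=[F/D/E/A/C] holding=B
step 2 (stack(B, C)): towers=[F/D/E/A/C/B] holding=-
step 3 (unstack(B, C)): towers=[F/D/E/A/C] holding=B
step 4 (stack(B, C)): towers=[F/D/E/A/C/B] holding=-
step 5 (unstack(B, C)): towers=[F/D/E/A/C] holding=B
step 6 (unstack(A, B)) [no-op]: towers=[F/D/E/A/C] holding=B
step 7 (stack(B, C)): towers=[F/D/E/A/C/B] holding=-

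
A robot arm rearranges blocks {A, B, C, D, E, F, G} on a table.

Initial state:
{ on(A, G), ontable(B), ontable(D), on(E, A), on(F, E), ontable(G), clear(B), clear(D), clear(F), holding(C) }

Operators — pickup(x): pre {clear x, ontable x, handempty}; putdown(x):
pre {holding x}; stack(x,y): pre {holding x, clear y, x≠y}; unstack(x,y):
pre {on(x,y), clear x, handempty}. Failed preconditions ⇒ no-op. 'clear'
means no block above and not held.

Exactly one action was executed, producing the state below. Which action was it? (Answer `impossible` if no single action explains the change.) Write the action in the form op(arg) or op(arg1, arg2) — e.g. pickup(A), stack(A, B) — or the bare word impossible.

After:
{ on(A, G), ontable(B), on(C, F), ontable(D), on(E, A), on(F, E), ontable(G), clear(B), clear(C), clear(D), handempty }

target: towers=[B; D; G/A/E/F/C] holding=-
        putdown(C) → towers=[B; C; D; G/A/E/F] holding=-
       stack(C, B) → towers=[B/C; D; G/A/E/F] holding=-
       stack(C, F) → towers=[B; D; G/A/E/F/C] holding=-  ← match
       stack(C, D) → towers=[B; D/C; G/A/E/F] holding=-

stack(C, F)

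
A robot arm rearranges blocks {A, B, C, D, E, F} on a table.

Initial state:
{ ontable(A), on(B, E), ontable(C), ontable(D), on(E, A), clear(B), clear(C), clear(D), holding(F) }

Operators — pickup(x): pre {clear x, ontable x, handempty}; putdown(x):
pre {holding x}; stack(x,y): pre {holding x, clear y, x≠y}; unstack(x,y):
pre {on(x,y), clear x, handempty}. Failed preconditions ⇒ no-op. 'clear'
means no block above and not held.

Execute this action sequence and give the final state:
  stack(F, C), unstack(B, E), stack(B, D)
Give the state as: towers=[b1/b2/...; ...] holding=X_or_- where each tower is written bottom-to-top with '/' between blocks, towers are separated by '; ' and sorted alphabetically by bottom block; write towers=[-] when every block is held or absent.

step 1 (stack(F, C)): towers=[A/E/B; C/F; D] holding=-
step 2 (unstack(B, E)): towers=[A/E; C/F; D] holding=B
step 3 (stack(B, D)): towers=[A/E; C/F; D/B] holding=-

towers=[A/E; C/F; D/B] holding=-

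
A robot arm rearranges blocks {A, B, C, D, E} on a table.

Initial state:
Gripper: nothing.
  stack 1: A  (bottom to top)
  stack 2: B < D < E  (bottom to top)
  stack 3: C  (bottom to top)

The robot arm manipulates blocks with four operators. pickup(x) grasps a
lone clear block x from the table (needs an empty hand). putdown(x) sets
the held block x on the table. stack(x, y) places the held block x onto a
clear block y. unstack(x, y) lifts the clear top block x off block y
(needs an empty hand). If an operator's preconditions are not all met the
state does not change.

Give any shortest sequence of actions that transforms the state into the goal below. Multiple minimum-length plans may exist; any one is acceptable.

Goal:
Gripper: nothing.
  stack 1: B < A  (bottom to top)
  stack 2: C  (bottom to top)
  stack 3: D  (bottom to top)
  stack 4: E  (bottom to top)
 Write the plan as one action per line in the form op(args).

step 1 (unstack(E, D)): towers=[A; B/D; C] holding=E
step 2 (putdown(E)): towers=[A; B/D; C; E] holding=-
step 3 (unstack(D, B)): towers=[A; B; C; E] holding=D
step 4 (putdown(D)): towers=[A; B; C; D; E] holding=-
step 5 (pickup(A)): towers=[B; C; D; E] holding=A
step 6 (stack(A, B)): towers=[B/A; C; D; E] holding=-
goal check: towers=[B/A; C; D; E] holding=- — reached (length 6, optimal by BFS)

unstack(E, D)
putdown(E)
unstack(D, B)
putdown(D)
pickup(A)
stack(A, B)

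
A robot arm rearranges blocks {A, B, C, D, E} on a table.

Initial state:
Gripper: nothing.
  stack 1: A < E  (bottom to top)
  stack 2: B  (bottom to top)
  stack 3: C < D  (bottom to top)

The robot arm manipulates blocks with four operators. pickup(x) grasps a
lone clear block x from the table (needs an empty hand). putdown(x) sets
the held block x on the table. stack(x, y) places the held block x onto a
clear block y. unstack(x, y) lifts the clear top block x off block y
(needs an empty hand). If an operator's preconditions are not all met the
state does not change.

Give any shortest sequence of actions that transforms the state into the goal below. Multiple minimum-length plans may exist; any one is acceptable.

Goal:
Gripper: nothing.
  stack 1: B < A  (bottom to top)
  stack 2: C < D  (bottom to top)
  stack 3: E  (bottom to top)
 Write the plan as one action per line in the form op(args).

step 1 (unstack(E, A)): towers=[A; B; C/D] holding=E
step 2 (putdown(E)): towers=[A; B; C/D; E] holding=-
step 3 (pickup(A)): towers=[B; C/D; E] holding=A
step 4 (stack(A, B)): towers=[B/A; C/D; E] holding=-
goal check: towers=[B/A; C/D; E] holding=- — reached (length 4, optimal by BFS)

unstack(E, A)
putdown(E)
pickup(A)
stack(A, B)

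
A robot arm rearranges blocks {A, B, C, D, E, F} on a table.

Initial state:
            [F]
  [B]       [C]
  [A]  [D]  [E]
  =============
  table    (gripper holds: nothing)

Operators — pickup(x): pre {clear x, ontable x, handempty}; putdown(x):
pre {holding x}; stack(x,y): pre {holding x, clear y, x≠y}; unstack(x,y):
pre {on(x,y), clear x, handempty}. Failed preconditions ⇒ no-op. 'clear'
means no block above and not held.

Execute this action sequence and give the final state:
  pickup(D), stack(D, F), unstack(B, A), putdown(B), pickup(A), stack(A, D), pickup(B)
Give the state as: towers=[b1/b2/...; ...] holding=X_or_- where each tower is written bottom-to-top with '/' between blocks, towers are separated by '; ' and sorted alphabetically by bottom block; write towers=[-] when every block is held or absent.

towers=[E/C/F/D/A] holding=B

step 1 (pickup(D)): towers=[A/B; E/C/F] holding=D
step 2 (stack(D, F)): towers=[A/B; E/C/F/D] holding=-
step 3 (unstack(B, A)): towers=[A; E/C/F/D] holding=B
step 4 (putdown(B)): towers=[A; B; E/C/F/D] holding=-
step 5 (pickup(A)): towers=[B; E/C/F/D] holding=A
step 6 (stack(A, D)): towers=[B; E/C/F/D/A] holding=-
step 7 (pickup(B)): towers=[E/C/F/D/A] holding=B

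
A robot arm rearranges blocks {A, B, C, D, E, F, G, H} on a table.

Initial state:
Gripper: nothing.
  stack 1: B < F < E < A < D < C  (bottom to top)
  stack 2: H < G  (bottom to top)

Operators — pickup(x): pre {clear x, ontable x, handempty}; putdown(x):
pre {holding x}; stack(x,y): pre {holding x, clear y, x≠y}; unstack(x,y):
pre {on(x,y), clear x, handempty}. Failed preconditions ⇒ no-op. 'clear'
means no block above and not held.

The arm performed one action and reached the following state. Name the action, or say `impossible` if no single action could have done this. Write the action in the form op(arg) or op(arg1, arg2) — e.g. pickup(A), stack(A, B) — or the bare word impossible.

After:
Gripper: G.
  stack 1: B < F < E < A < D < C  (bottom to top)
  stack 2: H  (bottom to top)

unstack(G, H)

target: towers=[B/F/E/A/D/C; H] holding=G
     unstack(G, H) → towers=[B/F/E/A/D/C; H] holding=G  ← match
     unstack(C, D) → towers=[B/F/E/A/D; H/G] holding=C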